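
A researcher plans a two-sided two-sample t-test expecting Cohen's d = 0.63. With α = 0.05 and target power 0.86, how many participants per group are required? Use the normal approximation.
n = 47 per group

Sample size formula (two-sample t-test, normal approximation):
n = 2 · ((z_{α/2} + z_β) / d)²

z_{α/2} = 1.960 (for α = 0.05, two-sided)
z_β = 1.080 (for power = 0.86)
d = 0.63

n = 2 · ((1.960 + 1.080) / 0.63)²
n = 2 · (4.825)²
n ≈ 46.56
Round up to the next whole number: n = 47 per group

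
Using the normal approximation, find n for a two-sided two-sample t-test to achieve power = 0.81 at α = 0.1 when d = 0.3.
n = 142 per group

Sample size formula (two-sample t-test, normal approximation):
n = 2 · ((z_{α/2} + z_β) / d)²

z_{α/2} = 1.645 (for α = 0.1, two-sided)
z_β = 0.878 (for power = 0.81)
d = 0.3

n = 2 · ((1.645 + 0.878) / 0.3)²
n = 2 · (8.410)²
n ≈ 141.46
Round up to the next whole number: n = 142 per group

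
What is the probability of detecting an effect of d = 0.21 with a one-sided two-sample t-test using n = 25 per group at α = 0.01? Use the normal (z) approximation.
Power ≈ 0.06

Power calculation (two-sample t-test, normal approximation):
z_β = d · √(n/2) - z_α
z_β = 0.21 · √(25/2) - 2.326
z_β = 0.21 · 3.536 - 2.326
z_β = -1.584

Power = Φ(z_β) = Φ(-1.584) ≈ 0.057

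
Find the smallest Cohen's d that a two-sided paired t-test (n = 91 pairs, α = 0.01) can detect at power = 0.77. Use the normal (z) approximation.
d ≈ 0.35

Minimum detectable effect (paired t-test, normal approximation):
d = (z_{α/2} + z_β) / √n
d = (2.576 + 0.739) / √91
d = 3.315 / 9.539
d ≈ 0.35

By Cohen's convention (0.2 small / 0.5 medium / 0.8 large): small effect.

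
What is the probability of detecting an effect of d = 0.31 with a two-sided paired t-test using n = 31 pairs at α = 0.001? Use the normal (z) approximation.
Power ≈ 0.06

Power calculation (paired t-test, normal approximation):
z_β = d · √n - z_{α/2}
z_β = 0.31 · √31 - 3.291
z_β = 0.31 · 5.568 - 3.291
z_β = -1.565

Power = Φ(z_β) = Φ(-1.565) ≈ 0.059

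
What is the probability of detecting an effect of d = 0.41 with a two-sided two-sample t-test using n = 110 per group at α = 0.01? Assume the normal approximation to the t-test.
Power ≈ 0.68

Power calculation (two-sample t-test, normal approximation):
z_β = d · √(n/2) - z_{α/2}
z_β = 0.41 · √(110/2) - 2.576
z_β = 0.41 · 7.416 - 2.576
z_β = 0.465

Power = Φ(z_β) = Φ(0.465) ≈ 0.679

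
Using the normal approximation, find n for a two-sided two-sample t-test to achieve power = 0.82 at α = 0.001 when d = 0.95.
n = 40 per group

Sample size formula (two-sample t-test, normal approximation):
n = 2 · ((z_{α/2} + z_β) / d)²

z_{α/2} = 3.291 (for α = 0.001, two-sided)
z_β = 0.915 (for power = 0.82)
d = 0.95

n = 2 · ((3.291 + 0.915) / 0.95)²
n = 2 · (4.427)²
n ≈ 39.20
Round up to the next whole number: n = 40 per group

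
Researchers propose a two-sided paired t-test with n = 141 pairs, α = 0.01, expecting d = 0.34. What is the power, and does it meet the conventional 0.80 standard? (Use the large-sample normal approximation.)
Power ≈ 0.93; the study is adequately powered (power ≥ 0.80)

Power calculation (paired t-test, normal approximation):
z_β = d · √n - z_{α/2}
z_β = 0.34 · √141 - 2.576
z_β = 0.34 · 11.874 - 2.576
z_β = 1.461

Power = Φ(z_β) = Φ(1.461) ≈ 0.928

Effect size d = 0.34 is small by Cohen's convention (0.2/0.5/0.8).

Threshold: power ≥ 0.80 is conventionally adequate.
Power ≈ 0.93 → the study is adequately powered (power ≥ 0.80).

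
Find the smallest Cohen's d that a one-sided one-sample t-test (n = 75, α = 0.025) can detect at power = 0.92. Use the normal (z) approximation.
d ≈ 0.39

Minimum detectable effect (one-sample t-test, normal approximation):
d = (z_α + z_β) / √n
d = (1.960 + 1.405) / √75
d = 3.365 / 8.660
d ≈ 0.39

By Cohen's convention (0.2 small / 0.5 medium / 0.8 large): small effect.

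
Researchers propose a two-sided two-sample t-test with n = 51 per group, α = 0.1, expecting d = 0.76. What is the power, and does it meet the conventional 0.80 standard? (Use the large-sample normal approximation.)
Power ≈ 0.99; the study is adequately powered (power ≥ 0.80)

Power calculation (two-sample t-test, normal approximation):
z_β = d · √(n/2) - z_{α/2}
z_β = 0.76 · √(51/2) - 1.645
z_β = 0.76 · 5.050 - 1.645
z_β = 2.193

Power = Φ(z_β) = Φ(2.193) ≈ 0.986

Effect size d = 0.76 is medium by Cohen's convention (0.2/0.5/0.8).

Threshold: power ≥ 0.80 is conventionally adequate.
Power ≈ 0.99 → the study is adequately powered (power ≥ 0.80).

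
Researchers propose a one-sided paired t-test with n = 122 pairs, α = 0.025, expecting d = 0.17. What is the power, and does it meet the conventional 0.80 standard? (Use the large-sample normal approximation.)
Power ≈ 0.47; the study is underpowered (power < 0.80)

Power calculation (paired t-test, normal approximation):
z_β = d · √n - z_α
z_β = 0.17 · √122 - 1.960
z_β = 0.17 · 11.045 - 1.960
z_β = -0.082

Power = Φ(z_β) = Φ(-0.082) ≈ 0.467

Effect size d = 0.17 is very small by Cohen's convention (0.2/0.5/0.8).

Threshold: power ≥ 0.80 is conventionally adequate.
Power ≈ 0.47 → the study is underpowered (power < 0.80).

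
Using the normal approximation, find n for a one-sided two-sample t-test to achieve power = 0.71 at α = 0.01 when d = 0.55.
n = 55 per group

Sample size formula (two-sample t-test, normal approximation):
n = 2 · ((z_α + z_β) / d)²

z_α = 2.326 (for α = 0.01, one-sided)
z_β = 0.553 (for power = 0.71)
d = 0.55

n = 2 · ((2.326 + 0.553) / 0.55)²
n = 2 · (5.235)²
n ≈ 54.81
Round up to the next whole number: n = 55 per group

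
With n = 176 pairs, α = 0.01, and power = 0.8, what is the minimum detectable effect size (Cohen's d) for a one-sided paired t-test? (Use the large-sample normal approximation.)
d ≈ 0.24

Minimum detectable effect (paired t-test, normal approximation):
d = (z_α + z_β) / √n
d = (2.326 + 0.842) / √176
d = 3.168 / 13.266
d ≈ 0.24

By Cohen's convention (0.2 small / 0.5 medium / 0.8 large): small effect.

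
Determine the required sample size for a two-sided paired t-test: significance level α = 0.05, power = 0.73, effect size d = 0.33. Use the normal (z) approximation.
n = 61 pairs

Sample size formula (paired t-test, normal approximation):
n = ((z_{α/2} + z_β) / d)²

z_{α/2} = 1.960 (for α = 0.05, two-sided)
z_β = 0.613 (for power = 0.73)
d = 0.33

n = ((1.960 + 0.613) / 0.33)²
n = (7.797)²
n ≈ 60.79
Round up to the next whole number: n = 61 pairs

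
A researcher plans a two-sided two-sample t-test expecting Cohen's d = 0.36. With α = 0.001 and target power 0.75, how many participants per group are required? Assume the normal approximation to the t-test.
n = 243 per group

Sample size formula (two-sample t-test, normal approximation):
n = 2 · ((z_{α/2} + z_β) / d)²

z_{α/2} = 3.291 (for α = 0.001, two-sided)
z_β = 0.674 (for power = 0.75)
d = 0.36

n = 2 · ((3.291 + 0.674) / 0.36)²
n = 2 · (11.014)²
n ≈ 242.62
Round up to the next whole number: n = 243 per group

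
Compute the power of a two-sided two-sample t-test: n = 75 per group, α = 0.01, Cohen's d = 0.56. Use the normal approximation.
Power ≈ 0.80

Power calculation (two-sample t-test, normal approximation):
z_β = d · √(n/2) - z_{α/2}
z_β = 0.56 · √(75/2) - 2.576
z_β = 0.56 · 6.124 - 2.576
z_β = 0.853

Power = Φ(z_β) = Φ(0.853) ≈ 0.803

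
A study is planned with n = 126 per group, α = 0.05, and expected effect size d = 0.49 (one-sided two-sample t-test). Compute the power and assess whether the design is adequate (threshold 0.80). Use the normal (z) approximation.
Power ≈ 0.99; the study is adequately powered (power ≥ 0.80)

Power calculation (two-sample t-test, normal approximation):
z_β = d · √(n/2) - z_α
z_β = 0.49 · √(126/2) - 1.645
z_β = 0.49 · 7.937 - 1.645
z_β = 2.244

Power = Φ(z_β) = Φ(2.244) ≈ 0.988

Effect size d = 0.49 is small by Cohen's convention (0.2/0.5/0.8).

Threshold: power ≥ 0.80 is conventionally adequate.
Power ≈ 0.99 → the study is adequately powered (power ≥ 0.80).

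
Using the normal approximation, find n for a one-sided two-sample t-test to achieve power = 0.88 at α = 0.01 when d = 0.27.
n = 337 per group

Sample size formula (two-sample t-test, normal approximation):
n = 2 · ((z_α + z_β) / d)²

z_α = 2.326 (for α = 0.01, one-sided)
z_β = 1.175 (for power = 0.88)
d = 0.27

n = 2 · ((2.326 + 1.175) / 0.27)²
n = 2 · (12.967)²
n ≈ 336.29
Round up to the next whole number: n = 337 per group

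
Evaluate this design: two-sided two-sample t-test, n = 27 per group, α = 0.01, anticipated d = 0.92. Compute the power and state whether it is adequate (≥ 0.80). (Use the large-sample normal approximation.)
Power ≈ 0.79; the study is underpowered (power < 0.80)

Power calculation (two-sample t-test, normal approximation):
z_β = d · √(n/2) - z_{α/2}
z_β = 0.92 · √(27/2) - 2.576
z_β = 0.92 · 3.674 - 2.576
z_β = 0.804

Power = Φ(z_β) = Φ(0.804) ≈ 0.789

Effect size d = 0.92 is large by Cohen's convention (0.2/0.5/0.8).

Threshold: power ≥ 0.80 is conventionally adequate.
Power ≈ 0.79 → the study is underpowered (power < 0.80).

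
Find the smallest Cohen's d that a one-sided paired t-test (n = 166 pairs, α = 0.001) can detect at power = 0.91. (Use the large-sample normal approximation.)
d ≈ 0.34

Minimum detectable effect (paired t-test, normal approximation):
d = (z_α + z_β) / √n
d = (3.090 + 1.341) / √166
d = 4.431 / 12.884
d ≈ 0.34

By Cohen's convention (0.2 small / 0.5 medium / 0.8 large): small effect.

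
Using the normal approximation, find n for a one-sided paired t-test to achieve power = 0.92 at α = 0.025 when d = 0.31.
n = 118 pairs

Sample size formula (paired t-test, normal approximation):
n = ((z_α + z_β) / d)²

z_α = 1.960 (for α = 0.025, one-sided)
z_β = 1.405 (for power = 0.92)
d = 0.31

n = ((1.960 + 1.405) / 0.31)²
n = (10.855)²
n ≈ 117.83
Round up to the next whole number: n = 118 pairs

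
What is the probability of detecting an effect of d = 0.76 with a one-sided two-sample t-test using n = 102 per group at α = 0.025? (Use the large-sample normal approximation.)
Power ≈ 1.00

Power calculation (two-sample t-test, normal approximation):
z_β = d · √(n/2) - z_α
z_β = 0.76 · √(102/2) - 1.960
z_β = 0.76 · 7.141 - 1.960
z_β = 3.468

Power = Φ(z_β) = Φ(3.468) ≈ 1.000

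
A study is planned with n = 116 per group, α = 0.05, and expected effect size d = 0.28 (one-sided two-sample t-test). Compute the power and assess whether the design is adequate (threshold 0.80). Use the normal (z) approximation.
Power ≈ 0.69; the study is underpowered (power < 0.80)

Power calculation (two-sample t-test, normal approximation):
z_β = d · √(n/2) - z_α
z_β = 0.28 · √(116/2) - 1.645
z_β = 0.28 · 7.616 - 1.645
z_β = 0.488

Power = Φ(z_β) = Φ(0.488) ≈ 0.687

Effect size d = 0.28 is small by Cohen's convention (0.2/0.5/0.8).

Threshold: power ≥ 0.80 is conventionally adequate.
Power ≈ 0.69 → the study is underpowered (power < 0.80).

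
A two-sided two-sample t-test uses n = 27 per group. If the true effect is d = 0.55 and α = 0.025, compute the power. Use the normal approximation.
Power ≈ 0.41

Power calculation (two-sample t-test, normal approximation):
z_β = d · √(n/2) - z_{α/2}
z_β = 0.55 · √(27/2) - 2.241
z_β = 0.55 · 3.674 - 2.241
z_β = -0.221

Power = Φ(z_β) = Φ(-0.221) ≈ 0.413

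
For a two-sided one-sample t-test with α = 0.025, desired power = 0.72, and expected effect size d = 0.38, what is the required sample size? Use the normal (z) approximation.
n = 56

Sample size formula (one-sample t-test, normal approximation):
n = ((z_{α/2} + z_β) / d)²

z_{α/2} = 2.241 (for α = 0.025, two-sided)
z_β = 0.583 (for power = 0.72)
d = 0.38

n = ((2.241 + 0.583) / 0.38)²
n = (7.432)²
n ≈ 55.23
Round up to the next whole number: n = 56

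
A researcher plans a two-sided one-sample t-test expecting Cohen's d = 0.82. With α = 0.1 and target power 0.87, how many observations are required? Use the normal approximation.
n = 12

Sample size formula (one-sample t-test, normal approximation):
n = ((z_{α/2} + z_β) / d)²

z_{α/2} = 1.645 (for α = 0.1, two-sided)
z_β = 1.126 (for power = 0.87)
d = 0.82

n = ((1.645 + 1.126) / 0.82)²
n = (3.379)²
n ≈ 11.42
Round up to the next whole number: n = 12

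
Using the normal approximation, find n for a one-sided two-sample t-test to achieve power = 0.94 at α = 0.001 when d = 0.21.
n = 979 per group

Sample size formula (two-sample t-test, normal approximation):
n = 2 · ((z_α + z_β) / d)²

z_α = 3.090 (for α = 0.001, one-sided)
z_β = 1.555 (for power = 0.94)
d = 0.21

n = 2 · ((3.090 + 1.555) / 0.21)²
n = 2 · (22.119)²
n ≈ 978.50
Round up to the next whole number: n = 979 per group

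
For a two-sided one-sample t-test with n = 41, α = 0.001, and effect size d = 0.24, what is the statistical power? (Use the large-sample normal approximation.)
Power ≈ 0.04

Power calculation (one-sample t-test, normal approximation):
z_β = d · √n - z_{α/2}
z_β = 0.24 · √41 - 3.291
z_β = 0.24 · 6.403 - 3.291
z_β = -1.754

Power = Φ(z_β) = Φ(-1.754) ≈ 0.040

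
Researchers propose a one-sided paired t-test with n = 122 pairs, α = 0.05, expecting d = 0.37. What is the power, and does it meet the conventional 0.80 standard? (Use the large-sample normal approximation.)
Power ≈ 0.99; the study is adequately powered (power ≥ 0.80)

Power calculation (paired t-test, normal approximation):
z_β = d · √n - z_α
z_β = 0.37 · √122 - 1.645
z_β = 0.37 · 11.045 - 1.645
z_β = 2.442

Power = Φ(z_β) = Φ(2.442) ≈ 0.993

Effect size d = 0.37 is small by Cohen's convention (0.2/0.5/0.8).

Threshold: power ≥ 0.80 is conventionally adequate.
Power ≈ 0.99 → the study is adequately powered (power ≥ 0.80).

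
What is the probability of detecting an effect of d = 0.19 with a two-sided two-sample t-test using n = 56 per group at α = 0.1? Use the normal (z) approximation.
Power ≈ 0.26

Power calculation (two-sample t-test, normal approximation):
z_β = d · √(n/2) - z_{α/2}
z_β = 0.19 · √(56/2) - 1.645
z_β = 0.19 · 5.292 - 1.645
z_β = -0.639

Power = Φ(z_β) = Φ(-0.639) ≈ 0.261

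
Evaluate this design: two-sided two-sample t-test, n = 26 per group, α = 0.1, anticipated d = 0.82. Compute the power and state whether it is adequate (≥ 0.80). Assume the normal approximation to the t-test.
Power ≈ 0.91; the study is adequately powered (power ≥ 0.80)

Power calculation (two-sample t-test, normal approximation):
z_β = d · √(n/2) - z_{α/2}
z_β = 0.82 · √(26/2) - 1.645
z_β = 0.82 · 3.606 - 1.645
z_β = 1.312

Power = Φ(z_β) = Φ(1.312) ≈ 0.905

Effect size d = 0.82 is large by Cohen's convention (0.2/0.5/0.8).

Threshold: power ≥ 0.80 is conventionally adequate.
Power ≈ 0.91 → the study is adequately powered (power ≥ 0.80).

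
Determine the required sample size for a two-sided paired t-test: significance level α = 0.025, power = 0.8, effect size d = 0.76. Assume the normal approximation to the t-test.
n = 17 pairs

Sample size formula (paired t-test, normal approximation):
n = ((z_{α/2} + z_β) / d)²

z_{α/2} = 2.241 (for α = 0.025, two-sided)
z_β = 0.842 (for power = 0.8)
d = 0.76

n = ((2.241 + 0.842) / 0.76)²
n = (4.057)²
n ≈ 16.46
Round up to the next whole number: n = 17 pairs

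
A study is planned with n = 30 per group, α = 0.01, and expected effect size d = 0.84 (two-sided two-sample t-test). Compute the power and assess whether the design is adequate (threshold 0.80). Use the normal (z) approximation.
Power ≈ 0.75; the study is underpowered (power < 0.80)

Power calculation (two-sample t-test, normal approximation):
z_β = d · √(n/2) - z_{α/2}
z_β = 0.84 · √(30/2) - 2.576
z_β = 0.84 · 3.873 - 2.576
z_β = 0.677

Power = Φ(z_β) = Φ(0.677) ≈ 0.751

Effect size d = 0.84 is large by Cohen's convention (0.2/0.5/0.8).

Threshold: power ≥ 0.80 is conventionally adequate.
Power ≈ 0.75 → the study is underpowered (power < 0.80).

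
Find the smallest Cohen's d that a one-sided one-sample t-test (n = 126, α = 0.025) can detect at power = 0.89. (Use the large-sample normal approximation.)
d ≈ 0.28

Minimum detectable effect (one-sample t-test, normal approximation):
d = (z_α + z_β) / √n
d = (1.960 + 1.227) / √126
d = 3.186 / 11.225
d ≈ 0.28

By Cohen's convention (0.2 small / 0.5 medium / 0.8 large): small effect.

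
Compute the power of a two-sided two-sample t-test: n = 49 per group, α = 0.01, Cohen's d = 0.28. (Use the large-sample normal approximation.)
Power ≈ 0.12

Power calculation (two-sample t-test, normal approximation):
z_β = d · √(n/2) - z_{α/2}
z_β = 0.28 · √(49/2) - 2.576
z_β = 0.28 · 4.950 - 2.576
z_β = -1.190

Power = Φ(z_β) = Φ(-1.190) ≈ 0.117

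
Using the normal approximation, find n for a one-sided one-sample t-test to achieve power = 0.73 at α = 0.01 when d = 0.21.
n = 196

Sample size formula (one-sample t-test, normal approximation):
n = ((z_α + z_β) / d)²

z_α = 2.326 (for α = 0.01, one-sided)
z_β = 0.613 (for power = 0.73)
d = 0.21

n = ((2.326 + 0.613) / 0.21)²
n = (13.995)²
n ≈ 195.86
Round up to the next whole number: n = 196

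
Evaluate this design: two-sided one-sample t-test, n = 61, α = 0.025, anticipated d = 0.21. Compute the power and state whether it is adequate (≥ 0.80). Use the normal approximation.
Power ≈ 0.27; the study is underpowered (power < 0.80)

Power calculation (one-sample t-test, normal approximation):
z_β = d · √n - z_{α/2}
z_β = 0.21 · √61 - 2.241
z_β = 0.21 · 7.810 - 2.241
z_β = -0.601

Power = Φ(z_β) = Φ(-0.601) ≈ 0.274

Effect size d = 0.21 is small by Cohen's convention (0.2/0.5/0.8).

Threshold: power ≥ 0.80 is conventionally adequate.
Power ≈ 0.27 → the study is underpowered (power < 0.80).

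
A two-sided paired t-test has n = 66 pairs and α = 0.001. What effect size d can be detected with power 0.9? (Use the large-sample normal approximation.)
d ≈ 0.56

Minimum detectable effect (paired t-test, normal approximation):
d = (z_{α/2} + z_β) / √n
d = (3.291 + 1.282) / √66
d = 4.572 / 8.124
d ≈ 0.56

By Cohen's convention (0.2 small / 0.5 medium / 0.8 large): medium effect.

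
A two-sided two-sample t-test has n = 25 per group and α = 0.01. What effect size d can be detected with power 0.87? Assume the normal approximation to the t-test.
d ≈ 1.05

Minimum detectable effect (two-sample t-test, normal approximation):
d = (z_{α/2} + z_β) / √(n/2)
d = (2.576 + 1.126) / √(25/2)
d = 3.702 / 3.536
d ≈ 1.05

By Cohen's convention (0.2 small / 0.5 medium / 0.8 large): large effect.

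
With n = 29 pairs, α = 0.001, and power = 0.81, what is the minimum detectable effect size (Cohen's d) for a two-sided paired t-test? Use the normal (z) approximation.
d ≈ 0.77

Minimum detectable effect (paired t-test, normal approximation):
d = (z_{α/2} + z_β) / √n
d = (3.291 + 0.878) / √29
d = 4.168 / 5.385
d ≈ 0.77

By Cohen's convention (0.2 small / 0.5 medium / 0.8 large): medium effect.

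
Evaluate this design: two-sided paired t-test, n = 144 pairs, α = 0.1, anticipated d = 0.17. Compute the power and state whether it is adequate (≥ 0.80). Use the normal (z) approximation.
Power ≈ 0.65; the study is underpowered (power < 0.80)

Power calculation (paired t-test, normal approximation):
z_β = d · √n - z_{α/2}
z_β = 0.17 · √144 - 1.645
z_β = 0.17 · 12.000 - 1.645
z_β = 0.395

Power = Φ(z_β) = Φ(0.395) ≈ 0.654

Effect size d = 0.17 is very small by Cohen's convention (0.2/0.5/0.8).

Threshold: power ≥ 0.80 is conventionally adequate.
Power ≈ 0.65 → the study is underpowered (power < 0.80).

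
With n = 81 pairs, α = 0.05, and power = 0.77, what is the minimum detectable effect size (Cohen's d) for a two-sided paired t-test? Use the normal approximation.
d ≈ 0.30

Minimum detectable effect (paired t-test, normal approximation):
d = (z_{α/2} + z_β) / √n
d = (1.960 + 0.739) / √81
d = 2.699 / 9.000
d ≈ 0.30

By Cohen's convention (0.2 small / 0.5 medium / 0.8 large): small effect.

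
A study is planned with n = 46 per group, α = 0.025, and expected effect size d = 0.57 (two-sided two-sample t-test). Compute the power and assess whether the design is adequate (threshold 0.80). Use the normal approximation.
Power ≈ 0.69; the study is underpowered (power < 0.80)

Power calculation (two-sample t-test, normal approximation):
z_β = d · √(n/2) - z_{α/2}
z_β = 0.57 · √(46/2) - 2.241
z_β = 0.57 · 4.796 - 2.241
z_β = 0.492

Power = Φ(z_β) = Φ(0.492) ≈ 0.689

Effect size d = 0.57 is medium by Cohen's convention (0.2/0.5/0.8).

Threshold: power ≥ 0.80 is conventionally adequate.
Power ≈ 0.69 → the study is underpowered (power < 0.80).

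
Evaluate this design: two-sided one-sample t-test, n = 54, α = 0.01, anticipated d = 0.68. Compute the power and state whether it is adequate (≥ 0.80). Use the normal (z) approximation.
Power ≈ 0.99; the study is adequately powered (power ≥ 0.80)

Power calculation (one-sample t-test, normal approximation):
z_β = d · √n - z_{α/2}
z_β = 0.68 · √54 - 2.576
z_β = 0.68 · 7.348 - 2.576
z_β = 2.421

Power = Φ(z_β) = Φ(2.421) ≈ 0.992

Effect size d = 0.68 is medium by Cohen's convention (0.2/0.5/0.8).

Threshold: power ≥ 0.80 is conventionally adequate.
Power ≈ 0.99 → the study is adequately powered (power ≥ 0.80).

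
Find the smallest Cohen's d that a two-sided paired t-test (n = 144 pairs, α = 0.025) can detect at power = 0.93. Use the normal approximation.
d ≈ 0.31

Minimum detectable effect (paired t-test, normal approximation):
d = (z_{α/2} + z_β) / √n
d = (2.241 + 1.476) / √144
d = 3.717 / 12.000
d ≈ 0.31

By Cohen's convention (0.2 small / 0.5 medium / 0.8 large): small effect.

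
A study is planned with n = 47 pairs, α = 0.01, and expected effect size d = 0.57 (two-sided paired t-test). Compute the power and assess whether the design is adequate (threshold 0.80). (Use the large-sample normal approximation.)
Power ≈ 0.91; the study is adequately powered (power ≥ 0.80)

Power calculation (paired t-test, normal approximation):
z_β = d · √n - z_{α/2}
z_β = 0.57 · √47 - 2.576
z_β = 0.57 · 6.856 - 2.576
z_β = 1.332

Power = Φ(z_β) = Φ(1.332) ≈ 0.909

Effect size d = 0.57 is medium by Cohen's convention (0.2/0.5/0.8).

Threshold: power ≥ 0.80 is conventionally adequate.
Power ≈ 0.91 → the study is adequately powered (power ≥ 0.80).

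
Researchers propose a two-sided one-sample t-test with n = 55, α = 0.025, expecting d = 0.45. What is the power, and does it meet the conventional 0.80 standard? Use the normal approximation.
Power ≈ 0.86; the study is adequately powered (power ≥ 0.80)

Power calculation (one-sample t-test, normal approximation):
z_β = d · √n - z_{α/2}
z_β = 0.45 · √55 - 2.241
z_β = 0.45 · 7.416 - 2.241
z_β = 1.096

Power = Φ(z_β) = Φ(1.096) ≈ 0.863

Effect size d = 0.45 is small by Cohen's convention (0.2/0.5/0.8).

Threshold: power ≥ 0.80 is conventionally adequate.
Power ≈ 0.86 → the study is adequately powered (power ≥ 0.80).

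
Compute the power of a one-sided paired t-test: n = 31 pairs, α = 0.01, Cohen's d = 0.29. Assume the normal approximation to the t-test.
Power ≈ 0.24

Power calculation (paired t-test, normal approximation):
z_β = d · √n - z_α
z_β = 0.29 · √31 - 2.326
z_β = 0.29 · 5.568 - 2.326
z_β = -0.712

Power = Φ(z_β) = Φ(-0.712) ≈ 0.238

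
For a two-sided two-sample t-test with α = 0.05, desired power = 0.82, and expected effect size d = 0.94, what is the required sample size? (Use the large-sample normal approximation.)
n = 19 per group

Sample size formula (two-sample t-test, normal approximation):
n = 2 · ((z_{α/2} + z_β) / d)²

z_{α/2} = 1.960 (for α = 0.05, two-sided)
z_β = 0.915 (for power = 0.82)
d = 0.94

n = 2 · ((1.960 + 0.915) / 0.94)²
n = 2 · (3.059)²
n ≈ 18.71
Round up to the next whole number: n = 19 per group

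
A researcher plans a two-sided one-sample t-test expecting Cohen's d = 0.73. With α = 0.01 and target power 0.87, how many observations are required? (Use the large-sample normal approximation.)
n = 26

Sample size formula (one-sample t-test, normal approximation):
n = ((z_{α/2} + z_β) / d)²

z_{α/2} = 2.576 (for α = 0.01, two-sided)
z_β = 1.126 (for power = 0.87)
d = 0.73

n = ((2.576 + 1.126) / 0.73)²
n = (5.071)²
n ≈ 25.72
Round up to the next whole number: n = 26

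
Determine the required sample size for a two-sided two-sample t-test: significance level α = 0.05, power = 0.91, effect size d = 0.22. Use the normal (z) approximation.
n = 451 per group

Sample size formula (two-sample t-test, normal approximation):
n = 2 · ((z_{α/2} + z_β) / d)²

z_{α/2} = 1.960 (for α = 0.05, two-sided)
z_β = 1.341 (for power = 0.91)
d = 0.22

n = 2 · ((1.960 + 1.341) / 0.22)²
n = 2 · (15.005)²
n ≈ 450.30
Round up to the next whole number: n = 451 per group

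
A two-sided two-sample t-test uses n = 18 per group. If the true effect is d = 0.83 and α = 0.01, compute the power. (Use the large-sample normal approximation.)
Power ≈ 0.47

Power calculation (two-sample t-test, normal approximation):
z_β = d · √(n/2) - z_{α/2}
z_β = 0.83 · √(18/2) - 2.576
z_β = 0.83 · 3.000 - 2.576
z_β = -0.086

Power = Φ(z_β) = Φ(-0.086) ≈ 0.466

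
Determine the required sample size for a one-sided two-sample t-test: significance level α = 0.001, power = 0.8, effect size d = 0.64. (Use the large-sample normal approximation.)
n = 76 per group

Sample size formula (two-sample t-test, normal approximation):
n = 2 · ((z_α + z_β) / d)²

z_α = 3.090 (for α = 0.001, one-sided)
z_β = 0.842 (for power = 0.8)
d = 0.64

n = 2 · ((3.090 + 0.842) / 0.64)²
n = 2 · (6.144)²
n ≈ 75.50
Round up to the next whole number: n = 76 per group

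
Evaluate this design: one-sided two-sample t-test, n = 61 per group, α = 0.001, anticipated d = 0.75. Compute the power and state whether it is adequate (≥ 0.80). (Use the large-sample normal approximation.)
Power ≈ 0.85; the study is adequately powered (power ≥ 0.80)

Power calculation (two-sample t-test, normal approximation):
z_β = d · √(n/2) - z_α
z_β = 0.75 · √(61/2) - 3.090
z_β = 0.75 · 5.523 - 3.090
z_β = 1.052

Power = Φ(z_β) = Φ(1.052) ≈ 0.854

Effect size d = 0.75 is medium by Cohen's convention (0.2/0.5/0.8).

Threshold: power ≥ 0.80 is conventionally adequate.
Power ≈ 0.85 → the study is adequately powered (power ≥ 0.80).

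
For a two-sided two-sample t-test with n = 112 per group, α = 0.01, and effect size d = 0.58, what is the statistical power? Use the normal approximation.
Power ≈ 0.96

Power calculation (two-sample t-test, normal approximation):
z_β = d · √(n/2) - z_{α/2}
z_β = 0.58 · √(112/2) - 2.576
z_β = 0.58 · 7.483 - 2.576
z_β = 1.764

Power = Φ(z_β) = Φ(1.764) ≈ 0.961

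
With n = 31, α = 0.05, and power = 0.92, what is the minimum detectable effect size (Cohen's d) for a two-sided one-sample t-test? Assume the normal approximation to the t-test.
d ≈ 0.60

Minimum detectable effect (one-sample t-test, normal approximation):
d = (z_{α/2} + z_β) / √n
d = (1.960 + 1.405) / √31
d = 3.365 / 5.568
d ≈ 0.60

By Cohen's convention (0.2 small / 0.5 medium / 0.8 large): medium effect.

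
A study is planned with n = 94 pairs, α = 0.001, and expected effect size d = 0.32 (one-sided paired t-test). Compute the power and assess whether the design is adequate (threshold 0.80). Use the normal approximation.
Power ≈ 0.50; the study is underpowered (power < 0.80)

Power calculation (paired t-test, normal approximation):
z_β = d · √n - z_α
z_β = 0.32 · √94 - 3.090
z_β = 0.32 · 9.695 - 3.090
z_β = 0.012

Power = Φ(z_β) = Φ(0.012) ≈ 0.505

Effect size d = 0.32 is small by Cohen's convention (0.2/0.5/0.8).

Threshold: power ≥ 0.80 is conventionally adequate.
Power ≈ 0.50 → the study is underpowered (power < 0.80).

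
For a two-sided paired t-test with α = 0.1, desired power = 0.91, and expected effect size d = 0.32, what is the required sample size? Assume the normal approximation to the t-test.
n = 88 pairs

Sample size formula (paired t-test, normal approximation):
n = ((z_{α/2} + z_β) / d)²

z_{α/2} = 1.645 (for α = 0.1, two-sided)
z_β = 1.341 (for power = 0.91)
d = 0.32

n = ((1.645 + 1.341) / 0.32)²
n = (9.331)²
n ≈ 87.07
Round up to the next whole number: n = 88 pairs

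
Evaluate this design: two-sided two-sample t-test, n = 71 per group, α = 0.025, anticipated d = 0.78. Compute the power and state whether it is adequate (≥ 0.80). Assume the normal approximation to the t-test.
Power ≈ 0.99; the study is adequately powered (power ≥ 0.80)

Power calculation (two-sample t-test, normal approximation):
z_β = d · √(n/2) - z_{α/2}
z_β = 0.78 · √(71/2) - 2.241
z_β = 0.78 · 5.958 - 2.241
z_β = 2.406

Power = Φ(z_β) = Φ(2.406) ≈ 0.992

Effect size d = 0.78 is medium by Cohen's convention (0.2/0.5/0.8).

Threshold: power ≥ 0.80 is conventionally adequate.
Power ≈ 0.99 → the study is adequately powered (power ≥ 0.80).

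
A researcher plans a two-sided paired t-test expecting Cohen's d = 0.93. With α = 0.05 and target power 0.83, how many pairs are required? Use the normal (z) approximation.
n = 10 pairs

Sample size formula (paired t-test, normal approximation):
n = ((z_{α/2} + z_β) / d)²

z_{α/2} = 1.960 (for α = 0.05, two-sided)
z_β = 0.954 (for power = 0.83)
d = 0.93

n = ((1.960 + 0.954) / 0.93)²
n = (3.133)²
n ≈ 9.82
Round up to the next whole number: n = 10 pairs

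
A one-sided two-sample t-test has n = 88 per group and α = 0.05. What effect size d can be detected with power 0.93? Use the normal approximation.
d ≈ 0.47

Minimum detectable effect (two-sample t-test, normal approximation):
d = (z_α + z_β) / √(n/2)
d = (1.645 + 1.476) / √(88/2)
d = 3.121 / 6.633
d ≈ 0.47

By Cohen's convention (0.2 small / 0.5 medium / 0.8 large): small effect.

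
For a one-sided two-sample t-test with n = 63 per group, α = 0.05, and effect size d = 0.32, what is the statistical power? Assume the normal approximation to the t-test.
Power ≈ 0.56

Power calculation (two-sample t-test, normal approximation):
z_β = d · √(n/2) - z_α
z_β = 0.32 · √(63/2) - 1.645
z_β = 0.32 · 5.612 - 1.645
z_β = 0.151

Power = Φ(z_β) = Φ(0.151) ≈ 0.560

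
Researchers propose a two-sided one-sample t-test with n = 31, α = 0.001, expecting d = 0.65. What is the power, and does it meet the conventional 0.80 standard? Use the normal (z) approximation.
Power ≈ 0.63; the study is underpowered (power < 0.80)

Power calculation (one-sample t-test, normal approximation):
z_β = d · √n - z_{α/2}
z_β = 0.65 · √31 - 3.291
z_β = 0.65 · 5.568 - 3.291
z_β = 0.329

Power = Φ(z_β) = Φ(0.329) ≈ 0.629

Effect size d = 0.65 is medium by Cohen's convention (0.2/0.5/0.8).

Threshold: power ≥ 0.80 is conventionally adequate.
Power ≈ 0.63 → the study is underpowered (power < 0.80).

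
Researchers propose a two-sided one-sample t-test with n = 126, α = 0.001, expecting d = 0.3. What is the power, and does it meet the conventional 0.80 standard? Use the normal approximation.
Power ≈ 0.53; the study is underpowered (power < 0.80)

Power calculation (one-sample t-test, normal approximation):
z_β = d · √n - z_{α/2}
z_β = 0.3 · √126 - 3.291
z_β = 0.3 · 11.225 - 3.291
z_β = 0.077

Power = Φ(z_β) = Φ(0.077) ≈ 0.531

Effect size d = 0.3 is small by Cohen's convention (0.2/0.5/0.8).

Threshold: power ≥ 0.80 is conventionally adequate.
Power ≈ 0.53 → the study is underpowered (power < 0.80).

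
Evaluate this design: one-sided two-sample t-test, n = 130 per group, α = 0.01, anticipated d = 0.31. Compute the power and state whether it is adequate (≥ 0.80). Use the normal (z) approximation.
Power ≈ 0.57; the study is underpowered (power < 0.80)

Power calculation (two-sample t-test, normal approximation):
z_β = d · √(n/2) - z_α
z_β = 0.31 · √(130/2) - 2.326
z_β = 0.31 · 8.062 - 2.326
z_β = 0.173

Power = Φ(z_β) = Φ(0.173) ≈ 0.569

Effect size d = 0.31 is small by Cohen's convention (0.2/0.5/0.8).

Threshold: power ≥ 0.80 is conventionally adequate.
Power ≈ 0.57 → the study is underpowered (power < 0.80).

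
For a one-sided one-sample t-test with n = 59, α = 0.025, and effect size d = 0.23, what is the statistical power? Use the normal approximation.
Power ≈ 0.42

Power calculation (one-sample t-test, normal approximation):
z_β = d · √n - z_α
z_β = 0.23 · √59 - 1.960
z_β = 0.23 · 7.681 - 1.960
z_β = -0.193

Power = Φ(z_β) = Φ(-0.193) ≈ 0.423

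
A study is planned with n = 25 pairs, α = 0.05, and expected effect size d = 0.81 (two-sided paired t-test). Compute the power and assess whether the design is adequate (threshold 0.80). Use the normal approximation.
Power ≈ 0.98; the study is adequately powered (power ≥ 0.80)

Power calculation (paired t-test, normal approximation):
z_β = d · √n - z_{α/2}
z_β = 0.81 · √25 - 1.960
z_β = 0.81 · 5.000 - 1.960
z_β = 2.090

Power = Φ(z_β) = Φ(2.090) ≈ 0.982

Effect size d = 0.81 is large by Cohen's convention (0.2/0.5/0.8).

Threshold: power ≥ 0.80 is conventionally adequate.
Power ≈ 0.98 → the study is adequately powered (power ≥ 0.80).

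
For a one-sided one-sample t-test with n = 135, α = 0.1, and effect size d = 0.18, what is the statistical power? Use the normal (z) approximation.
Power ≈ 0.79

Power calculation (one-sample t-test, normal approximation):
z_β = d · √n - z_α
z_β = 0.18 · √135 - 1.282
z_β = 0.18 · 11.619 - 1.282
z_β = 0.810

Power = Φ(z_β) = Φ(0.810) ≈ 0.791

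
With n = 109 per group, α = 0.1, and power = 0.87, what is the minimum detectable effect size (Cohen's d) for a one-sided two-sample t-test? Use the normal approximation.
d ≈ 0.33

Minimum detectable effect (two-sample t-test, normal approximation):
d = (z_α + z_β) / √(n/2)
d = (1.282 + 1.126) / √(109/2)
d = 2.408 / 7.382
d ≈ 0.33

By Cohen's convention (0.2 small / 0.5 medium / 0.8 large): small effect.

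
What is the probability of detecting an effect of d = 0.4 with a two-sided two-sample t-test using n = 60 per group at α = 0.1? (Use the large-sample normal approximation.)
Power ≈ 0.71

Power calculation (two-sample t-test, normal approximation):
z_β = d · √(n/2) - z_{α/2}
z_β = 0.4 · √(60/2) - 1.645
z_β = 0.4 · 5.477 - 1.645
z_β = 0.546

Power = Φ(z_β) = Φ(0.546) ≈ 0.707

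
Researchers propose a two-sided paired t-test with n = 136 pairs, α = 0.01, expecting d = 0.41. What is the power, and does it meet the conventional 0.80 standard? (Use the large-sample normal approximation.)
Power ≈ 0.99; the study is adequately powered (power ≥ 0.80)

Power calculation (paired t-test, normal approximation):
z_β = d · √n - z_{α/2}
z_β = 0.41 · √136 - 2.576
z_β = 0.41 · 11.662 - 2.576
z_β = 2.206

Power = Φ(z_β) = Φ(2.206) ≈ 0.986

Effect size d = 0.41 is small by Cohen's convention (0.2/0.5/0.8).

Threshold: power ≥ 0.80 is conventionally adequate.
Power ≈ 0.99 → the study is adequately powered (power ≥ 0.80).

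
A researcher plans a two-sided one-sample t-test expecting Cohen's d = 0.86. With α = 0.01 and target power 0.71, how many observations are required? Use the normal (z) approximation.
n = 14

Sample size formula (one-sample t-test, normal approximation):
n = ((z_{α/2} + z_β) / d)²

z_{α/2} = 2.576 (for α = 0.01, two-sided)
z_β = 0.553 (for power = 0.71)
d = 0.86

n = ((2.576 + 0.553) / 0.86)²
n = (3.638)²
n ≈ 13.24
Round up to the next whole number: n = 14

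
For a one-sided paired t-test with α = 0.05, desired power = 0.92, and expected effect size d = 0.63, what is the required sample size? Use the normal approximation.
n = 24 pairs

Sample size formula (paired t-test, normal approximation):
n = ((z_α + z_β) / d)²

z_α = 1.645 (for α = 0.05, one-sided)
z_β = 1.405 (for power = 0.92)
d = 0.63

n = ((1.645 + 1.405) / 0.63)²
n = (4.841)²
n ≈ 23.44
Round up to the next whole number: n = 24 pairs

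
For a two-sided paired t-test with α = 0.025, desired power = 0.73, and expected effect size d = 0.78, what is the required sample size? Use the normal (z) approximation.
n = 14 pairs

Sample size formula (paired t-test, normal approximation):
n = ((z_{α/2} + z_β) / d)²

z_{α/2} = 2.241 (for α = 0.025, two-sided)
z_β = 0.613 (for power = 0.73)
d = 0.78

n = ((2.241 + 0.613) / 0.78)²
n = (3.659)²
n ≈ 13.39
Round up to the next whole number: n = 14 pairs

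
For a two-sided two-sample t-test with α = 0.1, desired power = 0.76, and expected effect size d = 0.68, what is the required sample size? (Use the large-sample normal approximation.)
n = 24 per group

Sample size formula (two-sample t-test, normal approximation):
n = 2 · ((z_{α/2} + z_β) / d)²

z_{α/2} = 1.645 (for α = 0.1, two-sided)
z_β = 0.706 (for power = 0.76)
d = 0.68

n = 2 · ((1.645 + 0.706) / 0.68)²
n = 2 · (3.457)²
n ≈ 23.90
Round up to the next whole number: n = 24 per group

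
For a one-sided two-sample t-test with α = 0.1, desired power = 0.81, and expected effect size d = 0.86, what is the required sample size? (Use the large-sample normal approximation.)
n = 13 per group

Sample size formula (two-sample t-test, normal approximation):
n = 2 · ((z_α + z_β) / d)²

z_α = 1.282 (for α = 0.1, one-sided)
z_β = 0.878 (for power = 0.81)
d = 0.86

n = 2 · ((1.282 + 0.878) / 0.86)²
n = 2 · (2.512)²
n ≈ 12.62
Round up to the next whole number: n = 13 per group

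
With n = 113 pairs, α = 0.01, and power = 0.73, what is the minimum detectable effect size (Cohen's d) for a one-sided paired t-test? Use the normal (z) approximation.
d ≈ 0.28

Minimum detectable effect (paired t-test, normal approximation):
d = (z_α + z_β) / √n
d = (2.326 + 0.613) / √113
d = 2.939 / 10.630
d ≈ 0.28

By Cohen's convention (0.2 small / 0.5 medium / 0.8 large): small effect.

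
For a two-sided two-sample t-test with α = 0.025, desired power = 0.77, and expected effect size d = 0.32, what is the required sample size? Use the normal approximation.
n = 174 per group

Sample size formula (two-sample t-test, normal approximation):
n = 2 · ((z_{α/2} + z_β) / d)²

z_{α/2} = 2.241 (for α = 0.025, two-sided)
z_β = 0.739 (for power = 0.77)
d = 0.32

n = 2 · ((2.241 + 0.739) / 0.32)²
n = 2 · (9.313)²
n ≈ 173.46
Round up to the next whole number: n = 174 per group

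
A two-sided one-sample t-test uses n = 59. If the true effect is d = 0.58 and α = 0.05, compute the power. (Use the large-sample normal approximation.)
Power ≈ 0.99

Power calculation (one-sample t-test, normal approximation):
z_β = d · √n - z_{α/2}
z_β = 0.58 · √59 - 1.960
z_β = 0.58 · 7.681 - 1.960
z_β = 2.495

Power = Φ(z_β) = Φ(2.495) ≈ 0.994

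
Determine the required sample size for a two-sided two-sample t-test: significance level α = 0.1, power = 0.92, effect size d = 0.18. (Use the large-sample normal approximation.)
n = 575 per group

Sample size formula (two-sample t-test, normal approximation):
n = 2 · ((z_{α/2} + z_β) / d)²

z_{α/2} = 1.645 (for α = 0.1, two-sided)
z_β = 1.405 (for power = 0.92)
d = 0.18

n = 2 · ((1.645 + 1.405) / 0.18)²
n = 2 · (16.944)²
n ≈ 574.20
Round up to the next whole number: n = 575 per group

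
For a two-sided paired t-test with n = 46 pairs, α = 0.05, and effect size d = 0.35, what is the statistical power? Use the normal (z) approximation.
Power ≈ 0.66

Power calculation (paired t-test, normal approximation):
z_β = d · √n - z_{α/2}
z_β = 0.35 · √46 - 1.960
z_β = 0.35 · 6.782 - 1.960
z_β = 0.414

Power = Φ(z_β) = Φ(0.414) ≈ 0.661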